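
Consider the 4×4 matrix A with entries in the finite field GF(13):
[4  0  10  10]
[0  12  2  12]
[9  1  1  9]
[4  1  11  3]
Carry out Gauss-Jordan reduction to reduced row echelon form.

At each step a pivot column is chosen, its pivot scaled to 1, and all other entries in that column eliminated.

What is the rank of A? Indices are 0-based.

rank = 4

pivot(0,0)=4: scale R0 → (1, 0, 9, 9)
  clear (2,0): R2 −= (9)R0 → (0, 1, 11, 6)
  clear (3,0): R3 −= (4)R0 → (0, 1, 1, 6)
pivot(1,1)=12: scale R1 → (0, 1, 11, 1)
  clear (2,1): R2 −= (1)R1 → (0, 0, 0, 5)
  clear (3,1): R3 −= (1)R1 → (0, 0, 3, 5)
pivot(2,2): swap R2↔R3
pivot(2,2)=3: scale R2 → (0, 0, 1, 6)
  clear (0,2): R0 −= (9)R2 → (1, 0, 0, 7)
  clear (1,2): R1 −= (11)R2 → (0, 1, 0, 0)
pivot(3,3)=5: scale R3 → (0, 0, 0, 1)
  clear (0,3): R0 −= (7)R3 → (1, 0, 0, 0)
  clear (2,3): R2 −= (6)R3 → (0, 0, 1, 0)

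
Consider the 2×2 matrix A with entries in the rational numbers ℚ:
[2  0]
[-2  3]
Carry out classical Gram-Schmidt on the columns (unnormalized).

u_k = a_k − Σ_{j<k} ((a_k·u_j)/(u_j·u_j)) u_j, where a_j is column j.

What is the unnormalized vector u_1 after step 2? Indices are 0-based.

Step 1: u_0 = a_0 = (2, -2).
Step 2: u_1 = a_1 − (-3/4)·u_0 = (3/2, 3/2).

u_1 = (3/2, 3/2)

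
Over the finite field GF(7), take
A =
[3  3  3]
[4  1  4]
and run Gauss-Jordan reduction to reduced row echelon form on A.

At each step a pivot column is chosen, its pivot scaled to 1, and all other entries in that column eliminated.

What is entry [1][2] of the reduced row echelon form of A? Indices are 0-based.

pivot(0,0)=3: scale R0 → (1, 1, 1)
  clear (1,0): R1 −= (4)R0 → (0, 4, 0)
pivot(1,1)=4: scale R1 → (0, 1, 0)
  clear (0,1): R0 −= (1)R1 → (1, 0, 1)

M[1][2] = 0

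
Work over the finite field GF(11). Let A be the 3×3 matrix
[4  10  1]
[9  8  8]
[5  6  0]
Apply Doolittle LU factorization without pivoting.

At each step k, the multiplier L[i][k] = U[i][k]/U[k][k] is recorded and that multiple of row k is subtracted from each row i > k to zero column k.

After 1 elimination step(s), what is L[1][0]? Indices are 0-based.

L[1][0] = 5

Step 1: pivot at (0,0) is 4.
  row1 ← row1 − (5)·row0  ⇒  L[1][0]=5, U row1=(0, 2, 3)
  row2 ← row2 − (4)·row0  ⇒  L[2][0]=4, U row2=(0, 10, 7)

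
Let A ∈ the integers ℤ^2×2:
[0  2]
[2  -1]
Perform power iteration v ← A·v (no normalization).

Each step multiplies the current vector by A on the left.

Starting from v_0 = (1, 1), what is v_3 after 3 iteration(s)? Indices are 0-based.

v_3 = (6, 1)

v_0 = (1, 1).
v_1 = A·v_0 = (2, 1).
v_2 = A·v_1 = (2, 3).
v_3 = A·v_2 = (6, 1).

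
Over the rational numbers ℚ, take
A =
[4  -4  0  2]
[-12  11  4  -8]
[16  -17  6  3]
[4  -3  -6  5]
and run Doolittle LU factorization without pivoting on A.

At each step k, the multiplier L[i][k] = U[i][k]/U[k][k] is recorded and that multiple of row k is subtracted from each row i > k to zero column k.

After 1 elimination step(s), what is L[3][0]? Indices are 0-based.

k=0: U[0][0]=4
  eliminate (1,0): mult=-3, new row 1: (0, -1, 4, -2); set L[1][0]=-3
  eliminate (2,0): mult=4, new row 2: (0, -1, 6, -5); set L[2][0]=4
  eliminate (3,0): mult=1, new row 3: (0, 1, -6, 3); set L[3][0]=1

L[3][0] = 1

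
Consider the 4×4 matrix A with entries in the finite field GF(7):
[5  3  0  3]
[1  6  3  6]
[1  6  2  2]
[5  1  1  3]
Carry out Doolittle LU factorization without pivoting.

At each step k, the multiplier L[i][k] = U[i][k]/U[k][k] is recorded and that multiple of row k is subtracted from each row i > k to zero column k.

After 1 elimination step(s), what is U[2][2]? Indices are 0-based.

U[2][2] = 2

Step 1: pivot at (0,0) is 5.
  row1 ← row1 − (3)·row0  ⇒  L[1][0]=3, U row1=(0, 4, 3, 4)
  row2 ← row2 − (3)·row0  ⇒  L[2][0]=3, U row2=(0, 4, 2, 0)
  row3 ← row3 − (1)·row0  ⇒  L[3][0]=1, U row3=(0, 5, 1, 0)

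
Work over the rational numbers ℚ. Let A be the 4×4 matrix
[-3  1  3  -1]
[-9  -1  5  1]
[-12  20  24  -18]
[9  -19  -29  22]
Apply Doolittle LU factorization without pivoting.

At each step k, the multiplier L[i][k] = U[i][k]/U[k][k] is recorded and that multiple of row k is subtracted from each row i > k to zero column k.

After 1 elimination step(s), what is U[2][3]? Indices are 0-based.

U[2][3] = -14

Step 1: pivot at (0,0) is -3.
  row1 ← row1 − (3)·row0  ⇒  L[1][0]=3, U row1=(0, -4, -4, 4)
  row2 ← row2 − (4)·row0  ⇒  L[2][0]=4, U row2=(0, 16, 12, -14)
  row3 ← row3 − (-3)·row0  ⇒  L[3][0]=-3, U row3=(0, -16, -20, 19)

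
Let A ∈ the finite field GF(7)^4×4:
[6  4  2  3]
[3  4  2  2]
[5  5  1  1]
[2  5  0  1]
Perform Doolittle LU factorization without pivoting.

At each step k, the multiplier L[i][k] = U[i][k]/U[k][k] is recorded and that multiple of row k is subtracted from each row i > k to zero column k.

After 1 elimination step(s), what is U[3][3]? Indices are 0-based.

k=0: U[0][0]=6
  eliminate (1,0): mult=4, new row 1: (0, 2, 1, 4); set L[1][0]=4
  eliminate (2,0): mult=2, new row 2: (0, 4, 4, 2); set L[2][0]=2
  eliminate (3,0): mult=5, new row 3: (0, 6, 4, 0); set L[3][0]=5

U[3][3] = 0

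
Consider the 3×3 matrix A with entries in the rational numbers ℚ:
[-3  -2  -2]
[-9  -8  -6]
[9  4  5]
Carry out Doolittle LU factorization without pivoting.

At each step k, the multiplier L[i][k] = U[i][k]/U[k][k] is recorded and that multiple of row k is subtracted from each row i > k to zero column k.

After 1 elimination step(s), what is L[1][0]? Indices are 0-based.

L[1][0] = 3

k=0: U[0][0]=-3
  eliminate (1,0): mult=3, new row 1: (0, -2, 0); set L[1][0]=3
  eliminate (2,0): mult=-3, new row 2: (0, -2, -1); set L[2][0]=-3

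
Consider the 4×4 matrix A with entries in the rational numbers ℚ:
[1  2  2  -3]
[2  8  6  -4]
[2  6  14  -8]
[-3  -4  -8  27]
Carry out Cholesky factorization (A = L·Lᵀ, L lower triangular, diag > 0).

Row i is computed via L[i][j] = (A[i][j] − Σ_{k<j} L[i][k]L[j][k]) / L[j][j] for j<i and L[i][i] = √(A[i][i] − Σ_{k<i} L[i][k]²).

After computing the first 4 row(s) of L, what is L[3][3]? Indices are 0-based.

L[3][3] = 4

Step 1: L[0][0] = √(1) = 1.
  L[1][0] = (2) / L[0][0] = 2.
Step 2: L[1][1] = √(4) = 2.
  L[2][0] = (2) / L[0][0] = 2.
  L[2][1] = (2) / L[1][1] = 1.
Step 3: L[2][2] = √(9) = 3.
  L[3][0] = (-3) / L[0][0] = -3.
  L[3][1] = (2) / L[1][1] = 1.
  L[3][2] = (-3) / L[2][2] = -1.
Step 4: L[3][3] = √(16) = 4.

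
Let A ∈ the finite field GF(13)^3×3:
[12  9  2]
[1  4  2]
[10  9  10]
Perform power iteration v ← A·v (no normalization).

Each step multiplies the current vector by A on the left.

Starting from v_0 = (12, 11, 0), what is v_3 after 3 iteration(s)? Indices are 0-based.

v_3 = (1, 7, 10)

v_0 = (12, 11, 0).
v_1 = A·v_0 = (9, 4, 11).
v_2 = A·v_1 = (10, 8, 2).
v_3 = A·v_2 = (1, 7, 10).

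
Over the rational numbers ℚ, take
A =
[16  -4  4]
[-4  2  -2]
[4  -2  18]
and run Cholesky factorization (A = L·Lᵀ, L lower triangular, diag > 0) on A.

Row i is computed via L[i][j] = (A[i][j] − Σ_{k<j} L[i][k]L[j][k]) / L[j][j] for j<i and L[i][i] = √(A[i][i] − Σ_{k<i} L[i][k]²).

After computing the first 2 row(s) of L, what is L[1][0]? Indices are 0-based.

Step 1: L[0][0] = √(16) = 4.
  L[1][0] = (-4) / L[0][0] = -1.
Step 2: L[1][1] = √(1) = 1.

L[1][0] = -1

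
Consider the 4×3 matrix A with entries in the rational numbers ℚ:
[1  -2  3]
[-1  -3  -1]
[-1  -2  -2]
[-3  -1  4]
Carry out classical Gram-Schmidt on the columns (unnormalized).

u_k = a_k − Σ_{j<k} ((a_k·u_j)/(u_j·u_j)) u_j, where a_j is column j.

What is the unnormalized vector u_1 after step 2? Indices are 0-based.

Step 1: u_0 = a_0 = (1, -1, -1, -3).
Step 2: u_1 = a_1 − (1/2)·u_0 = (-5/2, -5/2, -3/2, 1/2).

u_1 = (-5/2, -5/2, -3/2, 1/2)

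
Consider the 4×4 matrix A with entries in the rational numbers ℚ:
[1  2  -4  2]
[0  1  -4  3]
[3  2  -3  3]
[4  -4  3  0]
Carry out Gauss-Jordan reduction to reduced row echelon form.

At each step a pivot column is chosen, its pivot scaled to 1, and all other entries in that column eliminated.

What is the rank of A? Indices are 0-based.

rank = 4

pivot(0,0)=1: scale R0 → (1, 2, -4, 2)
  clear (2,0): R2 −= (3)R0 → (0, -4, 9, -3)
  clear (3,0): R3 −= (4)R0 → (0, -12, 19, -8)
pivot(1,1)=1: scale R1 → (0, 1, -4, 3)
  clear (0,1): R0 −= (2)R1 → (1, 0, 4, -4)
  clear (2,1): R2 −= (-4)R1 → (0, 0, -7, 9)
  clear (3,1): R3 −= (-12)R1 → (0, 0, -29, 28)
pivot(2,2)=-7: scale R2 → (0, 0, 1, -9/7)
  clear (0,2): R0 −= (4)R2 → (1, 0, 0, 8/7)
  clear (1,2): R1 −= (-4)R2 → (0, 1, 0, -15/7)
  clear (3,2): R3 −= (-29)R2 → (0, 0, 0, -65/7)
pivot(3,3)=-65/7: scale R3 → (0, 0, 0, 1)
  clear (0,3): R0 −= (8/7)R3 → (1, 0, 0, 0)
  clear (1,3): R1 −= (-15/7)R3 → (0, 1, 0, 0)
  clear (2,3): R2 −= (-9/7)R3 → (0, 0, 1, 0)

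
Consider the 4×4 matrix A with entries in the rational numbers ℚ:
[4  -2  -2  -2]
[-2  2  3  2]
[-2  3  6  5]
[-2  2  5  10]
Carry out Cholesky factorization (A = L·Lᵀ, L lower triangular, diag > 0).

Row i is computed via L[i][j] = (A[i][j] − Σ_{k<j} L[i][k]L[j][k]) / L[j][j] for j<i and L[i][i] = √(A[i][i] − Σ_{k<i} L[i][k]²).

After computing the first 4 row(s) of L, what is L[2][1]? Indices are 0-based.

L[2][1] = 2

Step 1: L[0][0] = √(4) = 2.
  L[1][0] = (-2) / L[0][0] = -1.
Step 2: L[1][1] = √(1) = 1.
  L[2][0] = (-2) / L[0][0] = -1.
  L[2][1] = (2) / L[1][1] = 2.
Step 3: L[2][2] = √(1) = 1.
  L[3][0] = (-2) / L[0][0] = -1.
  L[3][1] = (1) / L[1][1] = 1.
  L[3][2] = (2) / L[2][2] = 2.
Step 4: L[3][3] = √(4) = 2.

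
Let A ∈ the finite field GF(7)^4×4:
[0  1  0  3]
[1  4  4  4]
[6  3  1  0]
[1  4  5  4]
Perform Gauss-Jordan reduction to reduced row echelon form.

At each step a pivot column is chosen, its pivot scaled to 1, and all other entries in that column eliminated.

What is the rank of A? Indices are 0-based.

step 1: exchange rows 0,1
step 1: normalize row 0 (÷1) = (1, 4, 4, 4)
  row 2: subtract 6×row0 = (0, 0, 5, 4)
  row 3: subtract 1×row0 = (0, 0, 1, 0)
step 2: normalize row 1 (÷1) = (0, 1, 0, 3)
  row 0: subtract 4×row1 = (1, 0, 4, 6)
step 3: normalize row 2 (÷5) = (0, 0, 1, 5)
  row 0: subtract 4×row2 = (1, 0, 0, 0)
  row 3: subtract 1×row2 = (0, 0, 0, 2)
step 4: normalize row 3 (÷2) = (0, 0, 0, 1)
  row 1: subtract 3×row3 = (0, 1, 0, 0)
  row 2: subtract 5×row3 = (0, 0, 1, 0)

rank = 4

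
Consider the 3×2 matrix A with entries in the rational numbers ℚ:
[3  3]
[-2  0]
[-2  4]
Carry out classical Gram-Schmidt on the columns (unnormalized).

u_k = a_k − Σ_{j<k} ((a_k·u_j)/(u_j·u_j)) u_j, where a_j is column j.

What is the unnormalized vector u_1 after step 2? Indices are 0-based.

Step 1: u_0 = a_0 = (3, -2, -2).
Step 2: u_1 = a_1 − (1/17)·u_0 = (48/17, 2/17, 70/17).

u_1 = (48/17, 2/17, 70/17)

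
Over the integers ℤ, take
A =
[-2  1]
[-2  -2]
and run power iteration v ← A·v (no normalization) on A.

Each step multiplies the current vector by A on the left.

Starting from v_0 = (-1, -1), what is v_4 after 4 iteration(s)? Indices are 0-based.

v_4 = (44, -4)

v_0 = (-1, -1).
v_1 = A·v_0 = (1, 4).
v_2 = A·v_1 = (2, -10).
v_3 = A·v_2 = (-14, 16).
v_4 = A·v_3 = (44, -4).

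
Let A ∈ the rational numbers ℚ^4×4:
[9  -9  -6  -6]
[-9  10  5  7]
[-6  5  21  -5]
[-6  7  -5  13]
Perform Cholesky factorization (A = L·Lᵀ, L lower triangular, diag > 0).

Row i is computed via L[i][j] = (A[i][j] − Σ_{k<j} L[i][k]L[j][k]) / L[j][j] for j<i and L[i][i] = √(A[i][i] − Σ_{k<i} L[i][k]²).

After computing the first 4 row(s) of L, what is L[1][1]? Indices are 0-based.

Step 1: L[0][0] = √(9) = 3.
  L[1][0] = (-9) / L[0][0] = -3.
Step 2: L[1][1] = √(1) = 1.
  L[2][0] = (-6) / L[0][0] = -2.
  L[2][1] = (-1) / L[1][1] = -1.
Step 3: L[2][2] = √(16) = 4.
  L[3][0] = (-6) / L[0][0] = -2.
  L[3][1] = (1) / L[1][1] = 1.
  L[3][2] = (-8) / L[2][2] = -2.
Step 4: L[3][3] = √(4) = 2.

L[1][1] = 1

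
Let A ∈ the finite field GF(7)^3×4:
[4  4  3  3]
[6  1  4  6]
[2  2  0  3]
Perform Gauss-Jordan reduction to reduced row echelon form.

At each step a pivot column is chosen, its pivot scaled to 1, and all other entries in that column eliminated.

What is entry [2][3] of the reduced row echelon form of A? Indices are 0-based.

step 1: normalize row 0 (÷4) = (1, 1, 6, 6)
  row 1: subtract 6×row0 = (0, 2, 3, 5)
  row 2: subtract 2×row0 = (0, 0, 2, 5)
step 2: normalize row 1 (÷2) = (0, 1, 5, 6)
  row 0: subtract 1×row1 = (1, 0, 1, 0)
step 3: normalize row 2 (÷2) = (0, 0, 1, 6)
  row 0: subtract 1×row2 = (1, 0, 0, 1)
  row 1: subtract 5×row2 = (0, 1, 0, 4)

M[2][3] = 6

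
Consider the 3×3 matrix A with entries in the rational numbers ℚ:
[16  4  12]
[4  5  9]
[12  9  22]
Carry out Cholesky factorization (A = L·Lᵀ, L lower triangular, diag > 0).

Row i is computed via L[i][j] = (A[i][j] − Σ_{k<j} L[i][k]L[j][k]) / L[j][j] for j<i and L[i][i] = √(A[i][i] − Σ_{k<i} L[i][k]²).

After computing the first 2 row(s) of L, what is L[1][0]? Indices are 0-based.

Step 1: L[0][0] = √(16) = 4.
  L[1][0] = (4) / L[0][0] = 1.
Step 2: L[1][1] = √(4) = 2.

L[1][0] = 1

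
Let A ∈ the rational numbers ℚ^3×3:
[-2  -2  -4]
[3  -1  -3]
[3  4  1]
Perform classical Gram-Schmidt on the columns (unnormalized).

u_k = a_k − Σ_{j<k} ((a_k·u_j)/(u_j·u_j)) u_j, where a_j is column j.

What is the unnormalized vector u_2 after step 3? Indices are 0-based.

Step 1: u_0 = a_0 = (-2, 3, 3).
Step 2: u_1 = a_1 − (13/22)·u_0 = (-9/11, -61/22, 49/22).
Step 3: u_2 = a_2 − (1/11)·u_0 − (304/293)·u_1 = (-870/293, -116/293, -464/293).

u_2 = (-870/293, -116/293, -464/293)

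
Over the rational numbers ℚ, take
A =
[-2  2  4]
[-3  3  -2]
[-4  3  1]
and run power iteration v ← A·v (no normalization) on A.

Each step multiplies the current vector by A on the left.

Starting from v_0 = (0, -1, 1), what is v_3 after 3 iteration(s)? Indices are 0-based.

v_0 = (0, -1, 1).
v_1 = A·v_0 = (2, -5, -2).
v_2 = A·v_1 = (-22, -17, -25).
v_3 = A·v_2 = (-90, 65, 12).

v_3 = (-90, 65, 12)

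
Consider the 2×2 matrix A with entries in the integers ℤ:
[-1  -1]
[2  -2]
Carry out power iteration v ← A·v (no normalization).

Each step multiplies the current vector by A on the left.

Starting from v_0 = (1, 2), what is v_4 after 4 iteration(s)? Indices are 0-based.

v_4 = (-11, -34)

v_0 = (1, 2).
v_1 = A·v_0 = (-3, -2).
v_2 = A·v_1 = (5, -2).
v_3 = A·v_2 = (-3, 14).
v_4 = A·v_3 = (-11, -34).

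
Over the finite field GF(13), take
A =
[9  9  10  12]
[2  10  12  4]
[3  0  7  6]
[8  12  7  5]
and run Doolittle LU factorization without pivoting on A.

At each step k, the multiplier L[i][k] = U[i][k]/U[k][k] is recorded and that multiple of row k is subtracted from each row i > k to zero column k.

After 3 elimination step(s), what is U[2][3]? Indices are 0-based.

U[2][3] = 9

k=0: U[0][0]=9
  eliminate (1,0): mult=6, new row 1: (0, 8, 4, 10); set L[1][0]=6
  eliminate (2,0): mult=9, new row 2: (0, 10, 8, 2); set L[2][0]=9
  eliminate (3,0): mult=11, new row 3: (0, 4, 1, 3); set L[3][0]=11
k=1: U[1][1]=8
  eliminate (2,1): mult=11, new row 2: (0, 0, 3, 9); set L[2][1]=11
  eliminate (3,1): mult=7, new row 3: (0, 0, 12, 11); set L[3][1]=7
k=2: U[2][2]=3
  eliminate (3,2): mult=4, new row 3: (0, 0, 0, 1); set L[3][2]=4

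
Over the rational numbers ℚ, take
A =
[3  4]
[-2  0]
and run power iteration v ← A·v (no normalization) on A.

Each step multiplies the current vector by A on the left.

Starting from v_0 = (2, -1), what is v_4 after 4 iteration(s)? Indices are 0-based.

v_0 = (2, -1).
v_1 = A·v_0 = (2, -4).
v_2 = A·v_1 = (-10, -4).
v_3 = A·v_2 = (-46, 20).
v_4 = A·v_3 = (-58, 92).

v_4 = (-58, 92)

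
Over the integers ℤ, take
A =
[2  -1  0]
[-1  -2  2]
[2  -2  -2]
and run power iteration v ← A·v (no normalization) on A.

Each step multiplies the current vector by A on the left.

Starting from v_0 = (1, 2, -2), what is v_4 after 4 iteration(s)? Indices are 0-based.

v_0 = (1, 2, -2).
v_1 = A·v_0 = (0, -9, 2).
v_2 = A·v_1 = (9, 22, 14).
v_3 = A·v_2 = (-4, -25, -54).
v_4 = A·v_3 = (17, -54, 150).

v_4 = (17, -54, 150)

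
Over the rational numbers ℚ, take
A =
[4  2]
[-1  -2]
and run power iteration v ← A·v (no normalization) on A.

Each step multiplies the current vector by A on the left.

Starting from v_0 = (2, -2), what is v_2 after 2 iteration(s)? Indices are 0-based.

v_2 = (20, -8)

v_0 = (2, -2).
v_1 = A·v_0 = (4, 2).
v_2 = A·v_1 = (20, -8).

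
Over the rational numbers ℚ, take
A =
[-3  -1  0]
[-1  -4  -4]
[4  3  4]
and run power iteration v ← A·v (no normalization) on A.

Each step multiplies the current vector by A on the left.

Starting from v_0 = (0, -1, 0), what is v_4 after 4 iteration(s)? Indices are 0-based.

v_4 = (-89, 38, 29)

v_0 = (0, -1, 0).
v_1 = A·v_0 = (1, 4, -3).
v_2 = A·v_1 = (-7, -5, 4).
v_3 = A·v_2 = (26, 11, -27).
v_4 = A·v_3 = (-89, 38, 29).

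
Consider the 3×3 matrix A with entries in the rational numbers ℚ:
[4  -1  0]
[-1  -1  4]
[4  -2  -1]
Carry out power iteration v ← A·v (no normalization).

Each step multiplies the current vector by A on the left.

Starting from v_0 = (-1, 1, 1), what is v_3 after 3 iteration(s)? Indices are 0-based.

v_0 = (-1, 1, 1).
v_1 = A·v_0 = (-5, 4, -7).
v_2 = A·v_1 = (-24, -27, -21).
v_3 = A·v_2 = (-69, -33, -21).

v_3 = (-69, -33, -21)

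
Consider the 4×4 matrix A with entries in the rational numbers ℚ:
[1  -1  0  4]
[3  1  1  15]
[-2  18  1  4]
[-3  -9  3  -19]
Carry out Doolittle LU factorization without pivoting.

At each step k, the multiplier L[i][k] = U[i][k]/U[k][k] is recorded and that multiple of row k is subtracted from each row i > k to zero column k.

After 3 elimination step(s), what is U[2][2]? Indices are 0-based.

[col 0] pivot 1
  R1 -= 3*R0 → (0, 4, 1, 3)  (L[1][0] := 3)
  R2 -= -2*R0 → (0, 16, 1, 12)  (L[2][0] := -2)
  R3 -= -3*R0 → (0, -12, 3, -7)  (L[3][0] := -3)
[col 1] pivot 4
  R2 -= 4*R1 → (0, 0, -3, 0)  (L[2][1] := 4)
  R3 -= -3*R1 → (0, 0, 6, 2)  (L[3][1] := -3)
[col 2] pivot -3
  R3 -= -2*R2 → (0, 0, 0, 2)  (L[3][2] := -2)

U[2][2] = -3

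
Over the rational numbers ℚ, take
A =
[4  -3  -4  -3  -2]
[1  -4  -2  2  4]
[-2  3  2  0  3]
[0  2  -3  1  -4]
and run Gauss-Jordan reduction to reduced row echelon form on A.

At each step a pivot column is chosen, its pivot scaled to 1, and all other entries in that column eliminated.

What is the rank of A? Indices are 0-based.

pivot(0,0)=4: scale R0 → (1, -3/4, -1, -3/4, -1/2)
  clear (1,0): R1 −= (1)R0 → (0, -13/4, -1, 11/4, 9/2)
  clear (2,0): R2 −= (-2)R0 → (0, 3/2, 0, -3/2, 2)
pivot(1,1)=-13/4: scale R1 → (0, 1, 4/13, -11/13, -18/13)
  clear (0,1): R0 −= (-3/4)R1 → (1, 0, -10/13, -18/13, -20/13)
  clear (2,1): R2 −= (3/2)R1 → (0, 0, -6/13, -3/13, 53/13)
  clear (3,1): R3 −= (2)R1 → (0, 0, -47/13, 35/13, -16/13)
pivot(2,2)=-6/13: scale R2 → (0, 0, 1, 1/2, -53/6)
  clear (0,2): R0 −= (-10/13)R2 → (1, 0, 0, -1, -25/3)
  clear (1,2): R1 −= (4/13)R2 → (0, 1, 0, -1, 4/3)
  clear (3,2): R3 −= (-47/13)R2 → (0, 0, 0, 9/2, -199/6)
pivot(3,3)=9/2: scale R3 → (0, 0, 0, 1, -199/27)
  clear (0,3): R0 −= (-1)R3 → (1, 0, 0, 0, -424/27)
  clear (1,3): R1 −= (-1)R3 → (0, 1, 0, 0, -163/27)
  clear (2,3): R2 −= (1/2)R3 → (0, 0, 1, 0, -139/27)

rank = 4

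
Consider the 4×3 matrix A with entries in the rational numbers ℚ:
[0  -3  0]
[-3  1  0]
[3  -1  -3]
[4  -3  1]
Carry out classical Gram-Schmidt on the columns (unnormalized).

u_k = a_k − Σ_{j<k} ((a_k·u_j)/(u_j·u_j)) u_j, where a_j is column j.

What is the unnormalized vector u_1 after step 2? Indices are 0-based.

u_1 = (-3, -10/17, 10/17, -15/17)

Step 1: u_0 = a_0 = (0, -3, 3, 4).
Step 2: u_1 = a_1 − (-9/17)·u_0 = (-3, -10/17, 10/17, -15/17).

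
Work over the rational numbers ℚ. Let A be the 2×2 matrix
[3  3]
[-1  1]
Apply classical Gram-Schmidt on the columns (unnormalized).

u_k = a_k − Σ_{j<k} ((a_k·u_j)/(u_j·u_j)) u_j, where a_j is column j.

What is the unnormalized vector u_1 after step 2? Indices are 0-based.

u_1 = (3/5, 9/5)

Step 1: u_0 = a_0 = (3, -1).
Step 2: u_1 = a_1 − (4/5)·u_0 = (3/5, 9/5).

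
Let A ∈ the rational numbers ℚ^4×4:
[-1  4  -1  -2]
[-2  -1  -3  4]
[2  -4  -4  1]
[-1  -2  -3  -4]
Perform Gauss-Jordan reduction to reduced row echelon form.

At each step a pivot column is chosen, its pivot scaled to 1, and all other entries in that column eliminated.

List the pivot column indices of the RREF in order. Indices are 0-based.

pivot columns: 0, 1, 2, 3

pivot(0,0)=-1: scale R0 → (1, -4, 1, 2)
  clear (1,0): R1 −= (-2)R0 → (0, -9, -1, 8)
  clear (2,0): R2 −= (2)R0 → (0, 4, -6, -3)
  clear (3,0): R3 −= (-1)R0 → (0, -6, -2, -2)
pivot(1,1)=-9: scale R1 → (0, 1, 1/9, -8/9)
  clear (0,1): R0 −= (-4)R1 → (1, 0, 13/9, -14/9)
  clear (2,1): R2 −= (4)R1 → (0, 0, -58/9, 5/9)
  clear (3,1): R3 −= (-6)R1 → (0, 0, -4/3, -22/3)
pivot(2,2)=-58/9: scale R2 → (0, 0, 1, -5/58)
  clear (0,2): R0 −= (13/9)R2 → (1, 0, 0, -83/58)
  clear (1,2): R1 −= (1/9)R2 → (0, 1, 0, -51/58)
  clear (3,2): R3 −= (-4/3)R2 → (0, 0, 0, -216/29)
pivot(3,3)=-216/29: scale R3 → (0, 0, 0, 1)
  clear (0,3): R0 −= (-83/58)R3 → (1, 0, 0, 0)
  clear (1,3): R1 −= (-51/58)R3 → (0, 1, 0, 0)
  clear (2,3): R2 −= (-5/58)R3 → (0, 0, 1, 0)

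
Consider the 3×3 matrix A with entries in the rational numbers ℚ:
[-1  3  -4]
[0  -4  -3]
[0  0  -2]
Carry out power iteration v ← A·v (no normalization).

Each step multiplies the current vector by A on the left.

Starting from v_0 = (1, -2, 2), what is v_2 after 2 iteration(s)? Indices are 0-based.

v_0 = (1, -2, 2).
v_1 = A·v_0 = (-15, 2, -4).
v_2 = A·v_1 = (37, 4, 8).

v_2 = (37, 4, 8)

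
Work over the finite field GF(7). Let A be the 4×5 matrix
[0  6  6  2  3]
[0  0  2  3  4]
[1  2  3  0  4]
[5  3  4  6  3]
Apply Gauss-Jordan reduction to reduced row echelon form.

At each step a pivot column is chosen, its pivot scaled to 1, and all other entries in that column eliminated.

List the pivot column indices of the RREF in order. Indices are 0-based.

step 1: exchange rows 0,2
step 1: normalize row 0 (÷1) = (1, 2, 3, 0, 4)
  row 3: subtract 5×row0 = (0, 0, 3, 6, 4)
step 2: exchange rows 1,2
step 2: normalize row 1 (÷6) = (0, 1, 1, 5, 4)
  row 0: subtract 2×row1 = (1, 0, 1, 4, 3)
step 3: normalize row 2 (÷2) = (0, 0, 1, 5, 2)
  row 0: subtract 1×row2 = (1, 0, 0, 6, 1)
  row 1: subtract 1×row2 = (0, 1, 0, 0, 2)
  row 3: subtract 3×row2 = (0, 0, 0, 5, 5)
step 4: normalize row 3 (÷5) = (0, 0, 0, 1, 1)
  row 0: subtract 6×row3 = (1, 0, 0, 0, 2)
  row 2: subtract 5×row3 = (0, 0, 1, 0, 4)

pivot columns: 0, 1, 2, 3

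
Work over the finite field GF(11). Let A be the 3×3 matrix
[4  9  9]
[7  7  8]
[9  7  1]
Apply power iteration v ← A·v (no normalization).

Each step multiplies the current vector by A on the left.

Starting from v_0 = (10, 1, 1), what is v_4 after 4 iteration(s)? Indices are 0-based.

v_4 = (3, 5, 0)

v_0 = (10, 1, 1).
v_1 = A·v_0 = (3, 8, 10).
v_2 = A·v_1 = (9, 3, 5).
v_3 = A·v_2 = (9, 3, 8).
v_4 = A·v_3 = (3, 5, 0).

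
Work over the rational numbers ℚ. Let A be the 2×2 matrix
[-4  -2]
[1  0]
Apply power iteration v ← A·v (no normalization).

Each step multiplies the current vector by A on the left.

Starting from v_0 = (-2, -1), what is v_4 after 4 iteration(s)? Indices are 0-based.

v_0 = (-2, -1).
v_1 = A·v_0 = (10, -2).
v_2 = A·v_1 = (-36, 10).
v_3 = A·v_2 = (124, -36).
v_4 = A·v_3 = (-424, 124).

v_4 = (-424, 124)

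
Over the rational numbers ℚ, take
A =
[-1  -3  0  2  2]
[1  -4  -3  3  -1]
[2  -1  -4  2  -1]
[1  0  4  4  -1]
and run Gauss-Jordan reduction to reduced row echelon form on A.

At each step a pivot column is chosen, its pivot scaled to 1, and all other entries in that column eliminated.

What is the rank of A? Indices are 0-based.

rank = 4

step 1: normalize row 0 (÷-1) = (1, 3, 0, -2, -2)
  row 1: subtract 1×row0 = (0, -7, -3, 5, 1)
  row 2: subtract 2×row0 = (0, -7, -4, 6, 3)
  row 3: subtract 1×row0 = (0, -3, 4, 6, 1)
step 2: normalize row 1 (÷-7) = (0, 1, 3/7, -5/7, -1/7)
  row 0: subtract 3×row1 = (1, 0, -9/7, 1/7, -11/7)
  row 2: subtract -7×row1 = (0, 0, -1, 1, 2)
  row 3: subtract -3×row1 = (0, 0, 37/7, 27/7, 4/7)
step 3: normalize row 2 (÷-1) = (0, 0, 1, -1, -2)
  row 0: subtract -9/7×row2 = (1, 0, 0, -8/7, -29/7)
  row 1: subtract 3/7×row2 = (0, 1, 0, -2/7, 5/7)
  row 3: subtract 37/7×row2 = (0, 0, 0, 64/7, 78/7)
step 4: normalize row 3 (÷64/7) = (0, 0, 0, 1, 39/32)
  row 0: subtract -8/7×row3 = (1, 0, 0, 0, -11/4)
  row 1: subtract -2/7×row3 = (0, 1, 0, 0, 17/16)
  row 2: subtract -1×row3 = (0, 0, 1, 0, -25/32)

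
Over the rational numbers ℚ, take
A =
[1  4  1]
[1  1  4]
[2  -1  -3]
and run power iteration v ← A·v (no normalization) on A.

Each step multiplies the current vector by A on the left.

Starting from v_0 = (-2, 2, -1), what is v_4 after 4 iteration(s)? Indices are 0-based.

v_0 = (-2, 2, -1).
v_1 = A·v_0 = (5, -4, -3).
v_2 = A·v_1 = (-14, -11, 23).
v_3 = A·v_2 = (-35, 67, -86).
v_4 = A·v_3 = (147, -312, 121).

v_4 = (147, -312, 121)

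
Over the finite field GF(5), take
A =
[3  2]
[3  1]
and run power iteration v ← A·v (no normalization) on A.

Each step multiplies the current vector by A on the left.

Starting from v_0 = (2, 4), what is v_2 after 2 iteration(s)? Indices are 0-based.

v_2 = (2, 2)

v_0 = (2, 4).
v_1 = A·v_0 = (4, 0).
v_2 = A·v_1 = (2, 2).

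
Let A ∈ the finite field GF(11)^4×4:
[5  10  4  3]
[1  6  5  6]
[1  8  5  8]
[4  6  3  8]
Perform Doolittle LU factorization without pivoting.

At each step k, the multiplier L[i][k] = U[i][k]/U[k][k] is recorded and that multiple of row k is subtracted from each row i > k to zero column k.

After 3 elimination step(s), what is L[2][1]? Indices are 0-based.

L[2][1] = 7

k=0: U[0][0]=5
  eliminate (1,0): mult=9, new row 1: (0, 4, 2, 1); set L[1][0]=9
  eliminate (2,0): mult=9, new row 2: (0, 6, 2, 3); set L[2][0]=9
  eliminate (3,0): mult=3, new row 3: (0, 9, 2, 10); set L[3][0]=3
k=1: U[1][1]=4
  eliminate (2,1): mult=7, new row 2: (0, 0, 10, 7); set L[2][1]=7
  eliminate (3,1): mult=5, new row 3: (0, 0, 3, 5); set L[3][1]=5
k=2: U[2][2]=10
  eliminate (3,2): mult=8, new row 3: (0, 0, 0, 4); set L[3][2]=8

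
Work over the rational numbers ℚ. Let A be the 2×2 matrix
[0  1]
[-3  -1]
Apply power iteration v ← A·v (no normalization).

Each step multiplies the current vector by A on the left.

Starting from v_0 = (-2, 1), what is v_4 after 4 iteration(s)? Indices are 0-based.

v_0 = (-2, 1).
v_1 = A·v_0 = (1, 5).
v_2 = A·v_1 = (5, -8).
v_3 = A·v_2 = (-8, -7).
v_4 = A·v_3 = (-7, 31).

v_4 = (-7, 31)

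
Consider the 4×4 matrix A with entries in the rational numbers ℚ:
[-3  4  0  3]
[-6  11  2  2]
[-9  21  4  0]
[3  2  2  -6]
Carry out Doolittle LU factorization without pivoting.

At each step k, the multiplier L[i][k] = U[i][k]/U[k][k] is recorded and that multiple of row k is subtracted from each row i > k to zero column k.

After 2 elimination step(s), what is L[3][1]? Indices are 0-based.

Step 1: pivot at (0,0) is -3.
  row1 ← row1 − (2)·row0  ⇒  L[1][0]=2, U row1=(0, 3, 2, -4)
  row2 ← row2 − (3)·row0  ⇒  L[2][0]=3, U row2=(0, 9, 4, -9)
  row3 ← row3 − (-1)·row0  ⇒  L[3][0]=-1, U row3=(0, 6, 2, -3)
Step 2: pivot at (1,1) is 3.
  row2 ← row2 − (3)·row1  ⇒  L[2][1]=3, U row2=(0, 0, -2, 3)
  row3 ← row3 − (2)·row1  ⇒  L[3][1]=2, U row3=(0, 0, -2, 5)

L[3][1] = 2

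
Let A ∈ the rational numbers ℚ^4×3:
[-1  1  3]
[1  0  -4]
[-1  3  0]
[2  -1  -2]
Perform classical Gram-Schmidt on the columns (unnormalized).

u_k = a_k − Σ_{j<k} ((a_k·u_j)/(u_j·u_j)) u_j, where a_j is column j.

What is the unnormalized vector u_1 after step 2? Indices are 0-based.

Step 1: u_0 = a_0 = (-1, 1, -1, 2).
Step 2: u_1 = a_1 − (-6/7)·u_0 = (1/7, 6/7, 15/7, 5/7).

u_1 = (1/7, 6/7, 15/7, 5/7)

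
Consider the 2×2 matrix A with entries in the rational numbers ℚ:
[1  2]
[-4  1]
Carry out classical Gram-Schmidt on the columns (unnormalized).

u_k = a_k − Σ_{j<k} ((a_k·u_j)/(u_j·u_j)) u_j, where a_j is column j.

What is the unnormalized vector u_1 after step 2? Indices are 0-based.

Step 1: u_0 = a_0 = (1, -4).
Step 2: u_1 = a_1 − (-2/17)·u_0 = (36/17, 9/17).

u_1 = (36/17, 9/17)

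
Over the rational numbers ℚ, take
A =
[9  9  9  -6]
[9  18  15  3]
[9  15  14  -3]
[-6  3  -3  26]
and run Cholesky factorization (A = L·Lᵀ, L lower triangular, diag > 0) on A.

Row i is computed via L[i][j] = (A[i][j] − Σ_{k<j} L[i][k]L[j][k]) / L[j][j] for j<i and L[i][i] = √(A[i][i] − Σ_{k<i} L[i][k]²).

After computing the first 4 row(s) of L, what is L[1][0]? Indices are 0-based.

Step 1: L[0][0] = √(9) = 3.
  L[1][0] = (9) / L[0][0] = 3.
Step 2: L[1][1] = √(9) = 3.
  L[2][0] = (9) / L[0][0] = 3.
  L[2][1] = (6) / L[1][1] = 2.
Step 3: L[2][2] = √(1) = 1.
  L[3][0] = (-6) / L[0][0] = -2.
  L[3][1] = (9) / L[1][1] = 3.
  L[3][2] = (-3) / L[2][2] = -3.
Step 4: L[3][3] = √(4) = 2.

L[1][0] = 3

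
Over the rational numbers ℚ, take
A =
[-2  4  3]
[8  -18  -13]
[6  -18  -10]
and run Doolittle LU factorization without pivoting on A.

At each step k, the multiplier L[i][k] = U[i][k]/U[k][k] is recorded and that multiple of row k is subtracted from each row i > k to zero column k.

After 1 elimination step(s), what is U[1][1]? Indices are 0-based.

k=0: U[0][0]=-2
  eliminate (1,0): mult=-4, new row 1: (0, -2, -1); set L[1][0]=-4
  eliminate (2,0): mult=-3, new row 2: (0, -6, -1); set L[2][0]=-3

U[1][1] = -2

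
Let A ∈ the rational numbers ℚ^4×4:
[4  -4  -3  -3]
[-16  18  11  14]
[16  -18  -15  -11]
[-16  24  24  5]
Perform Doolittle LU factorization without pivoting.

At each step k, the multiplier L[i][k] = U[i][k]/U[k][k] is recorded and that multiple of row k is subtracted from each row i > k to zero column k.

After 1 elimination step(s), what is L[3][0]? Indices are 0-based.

L[3][0] = -4

k=0: U[0][0]=4
  eliminate (1,0): mult=-4, new row 1: (0, 2, -1, 2); set L[1][0]=-4
  eliminate (2,0): mult=4, new row 2: (0, -2, -3, 1); set L[2][0]=4
  eliminate (3,0): mult=-4, new row 3: (0, 8, 12, -7); set L[3][0]=-4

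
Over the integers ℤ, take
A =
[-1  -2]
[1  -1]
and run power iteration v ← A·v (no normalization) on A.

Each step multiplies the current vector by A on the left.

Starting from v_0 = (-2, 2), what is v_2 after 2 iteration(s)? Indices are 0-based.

v_0 = (-2, 2).
v_1 = A·v_0 = (-2, -4).
v_2 = A·v_1 = (10, 2).

v_2 = (10, 2)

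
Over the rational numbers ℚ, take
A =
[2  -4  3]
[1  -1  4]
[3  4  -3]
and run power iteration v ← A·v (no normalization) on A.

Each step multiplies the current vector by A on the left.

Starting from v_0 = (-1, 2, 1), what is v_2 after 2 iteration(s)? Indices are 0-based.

v_2 = (-12, 0, -23)

v_0 = (-1, 2, 1).
v_1 = A·v_0 = (-7, 1, 2).
v_2 = A·v_1 = (-12, 0, -23).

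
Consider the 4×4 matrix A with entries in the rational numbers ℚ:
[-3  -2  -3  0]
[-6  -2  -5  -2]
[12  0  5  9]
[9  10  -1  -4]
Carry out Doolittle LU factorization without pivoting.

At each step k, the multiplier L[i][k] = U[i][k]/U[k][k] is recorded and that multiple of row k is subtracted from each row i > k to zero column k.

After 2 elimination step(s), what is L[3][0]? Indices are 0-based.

L[3][0] = -3

[col 0] pivot -3
  R1 -= 2*R0 → (0, 2, 1, -2)  (L[1][0] := 2)
  R2 -= -4*R0 → (0, -8, -7, 9)  (L[2][0] := -4)
  R3 -= -3*R0 → (0, 4, -10, -4)  (L[3][0] := -3)
[col 1] pivot 2
  R2 -= -4*R1 → (0, 0, -3, 1)  (L[2][1] := -4)
  R3 -= 2*R1 → (0, 0, -12, 0)  (L[3][1] := 2)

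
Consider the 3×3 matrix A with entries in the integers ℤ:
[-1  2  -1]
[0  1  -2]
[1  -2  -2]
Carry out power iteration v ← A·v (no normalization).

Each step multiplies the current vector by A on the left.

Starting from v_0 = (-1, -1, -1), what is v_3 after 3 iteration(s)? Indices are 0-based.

v_3 = (-1, 11, 25)

v_0 = (-1, -1, -1).
v_1 = A·v_0 = (0, 1, 3).
v_2 = A·v_1 = (-1, -5, -8).
v_3 = A·v_2 = (-1, 11, 25).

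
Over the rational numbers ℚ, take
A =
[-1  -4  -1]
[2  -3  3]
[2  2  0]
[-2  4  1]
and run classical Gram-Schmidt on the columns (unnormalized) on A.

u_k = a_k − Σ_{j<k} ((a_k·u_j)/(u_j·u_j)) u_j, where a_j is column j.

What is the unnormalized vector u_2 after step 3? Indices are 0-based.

Step 1: u_0 = a_0 = (-1, 2, 2, -2).
Step 2: u_1 = a_1 − (-6/13)·u_0 = (-58/13, -27/13, 38/13, 40/13).
Step 3: u_2 = a_2 − (5/13)·u_0 − (17/549)·u_1 = (-262/549, 140/61, -472/549, 919/549).

u_2 = (-262/549, 140/61, -472/549, 919/549)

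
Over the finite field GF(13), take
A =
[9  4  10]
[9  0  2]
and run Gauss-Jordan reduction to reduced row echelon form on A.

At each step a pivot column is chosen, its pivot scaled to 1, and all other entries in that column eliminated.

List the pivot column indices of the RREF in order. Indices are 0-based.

pivot columns: 0, 1

step 1: normalize row 0 (÷9) = (1, 12, 4)
  row 1: subtract 9×row0 = (0, 9, 5)
step 2: normalize row 1 (÷9) = (0, 1, 2)
  row 0: subtract 12×row1 = (1, 0, 6)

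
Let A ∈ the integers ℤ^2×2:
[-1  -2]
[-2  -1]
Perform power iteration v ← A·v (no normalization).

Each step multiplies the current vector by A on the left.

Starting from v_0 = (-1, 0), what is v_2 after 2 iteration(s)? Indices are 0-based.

v_2 = (-5, -4)

v_0 = (-1, 0).
v_1 = A·v_0 = (1, 2).
v_2 = A·v_1 = (-5, -4).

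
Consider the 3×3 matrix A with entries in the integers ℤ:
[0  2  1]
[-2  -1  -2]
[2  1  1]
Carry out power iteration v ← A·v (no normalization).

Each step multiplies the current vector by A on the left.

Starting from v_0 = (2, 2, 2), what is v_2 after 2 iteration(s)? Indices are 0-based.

v_2 = (-12, -18, 10)

v_0 = (2, 2, 2).
v_1 = A·v_0 = (6, -10, 8).
v_2 = A·v_1 = (-12, -18, 10).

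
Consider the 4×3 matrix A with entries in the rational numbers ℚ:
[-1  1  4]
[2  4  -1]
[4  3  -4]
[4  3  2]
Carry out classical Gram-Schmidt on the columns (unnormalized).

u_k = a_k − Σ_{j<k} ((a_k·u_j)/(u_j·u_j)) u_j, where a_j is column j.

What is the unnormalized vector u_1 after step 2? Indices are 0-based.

Step 1: u_0 = a_0 = (-1, 2, 4, 4).
Step 2: u_1 = a_1 − (31/37)·u_0 = (68/37, 86/37, -13/37, -13/37).

u_1 = (68/37, 86/37, -13/37, -13/37)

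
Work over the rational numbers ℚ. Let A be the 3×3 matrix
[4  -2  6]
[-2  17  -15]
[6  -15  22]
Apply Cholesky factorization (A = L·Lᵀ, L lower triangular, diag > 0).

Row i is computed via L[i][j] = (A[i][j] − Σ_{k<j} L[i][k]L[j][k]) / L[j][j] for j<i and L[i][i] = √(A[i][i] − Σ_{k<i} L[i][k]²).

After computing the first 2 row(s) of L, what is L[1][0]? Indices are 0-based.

Step 1: L[0][0] = √(4) = 2.
  L[1][0] = (-2) / L[0][0] = -1.
Step 2: L[1][1] = √(16) = 4.

L[1][0] = -1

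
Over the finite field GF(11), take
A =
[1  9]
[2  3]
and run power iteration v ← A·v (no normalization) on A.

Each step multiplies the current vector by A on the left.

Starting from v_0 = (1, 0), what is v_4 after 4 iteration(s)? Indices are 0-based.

v_0 = (1, 0).
v_1 = A·v_0 = (1, 2).
v_2 = A·v_1 = (8, 8).
v_3 = A·v_2 = (3, 7).
v_4 = A·v_3 = (0, 5).

v_4 = (0, 5)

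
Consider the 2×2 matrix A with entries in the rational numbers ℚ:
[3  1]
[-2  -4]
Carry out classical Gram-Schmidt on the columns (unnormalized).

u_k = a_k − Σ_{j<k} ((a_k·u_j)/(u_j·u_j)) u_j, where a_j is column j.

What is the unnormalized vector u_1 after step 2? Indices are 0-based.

Step 1: u_0 = a_0 = (3, -2).
Step 2: u_1 = a_1 − (11/13)·u_0 = (-20/13, -30/13).

u_1 = (-20/13, -30/13)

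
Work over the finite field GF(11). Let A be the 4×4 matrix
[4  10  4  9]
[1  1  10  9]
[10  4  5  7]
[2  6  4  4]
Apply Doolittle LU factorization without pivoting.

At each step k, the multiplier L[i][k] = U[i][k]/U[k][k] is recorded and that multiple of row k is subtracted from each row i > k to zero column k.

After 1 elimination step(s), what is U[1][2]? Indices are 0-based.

U[1][2] = 9

[col 0] pivot 4
  R1 -= 3*R0 → (0, 4, 9, 4)  (L[1][0] := 3)
  R2 -= 8*R0 → (0, 1, 6, 1)  (L[2][0] := 8)
  R3 -= 6*R0 → (0, 1, 2, 5)  (L[3][0] := 6)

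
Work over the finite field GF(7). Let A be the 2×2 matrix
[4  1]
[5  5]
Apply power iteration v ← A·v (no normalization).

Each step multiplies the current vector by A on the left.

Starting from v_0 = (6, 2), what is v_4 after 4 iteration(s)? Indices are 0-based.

v_0 = (6, 2).
v_1 = A·v_0 = (5, 5).
v_2 = A·v_1 = (4, 1).
v_3 = A·v_2 = (3, 4).
v_4 = A·v_3 = (2, 0).

v_4 = (2, 0)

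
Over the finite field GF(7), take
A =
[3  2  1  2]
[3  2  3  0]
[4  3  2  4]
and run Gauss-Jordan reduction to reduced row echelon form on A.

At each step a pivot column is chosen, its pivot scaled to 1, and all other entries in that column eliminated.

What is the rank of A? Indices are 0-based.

step 1: normalize row 0 (÷3) = (1, 3, 5, 3)
  row 1: subtract 3×row0 = (0, 0, 2, 5)
  row 2: subtract 4×row0 = (0, 5, 3, 6)
step 2: exchange rows 1,2
step 2: normalize row 1 (÷5) = (0, 1, 2, 4)
  row 0: subtract 3×row1 = (1, 0, 6, 5)
step 3: normalize row 2 (÷2) = (0, 0, 1, 6)
  row 0: subtract 6×row2 = (1, 0, 0, 4)
  row 1: subtract 2×row2 = (0, 1, 0, 6)

rank = 3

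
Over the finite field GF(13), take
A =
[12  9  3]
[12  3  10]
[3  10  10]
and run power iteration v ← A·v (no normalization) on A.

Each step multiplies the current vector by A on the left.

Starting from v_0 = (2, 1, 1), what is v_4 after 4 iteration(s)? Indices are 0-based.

v_4 = (10, 4, 12)

v_0 = (2, 1, 1).
v_1 = A·v_0 = (10, 11, 0).
v_2 = A·v_1 = (11, 10, 10).
v_3 = A·v_2 = (5, 2, 12).
v_4 = A·v_3 = (10, 4, 12).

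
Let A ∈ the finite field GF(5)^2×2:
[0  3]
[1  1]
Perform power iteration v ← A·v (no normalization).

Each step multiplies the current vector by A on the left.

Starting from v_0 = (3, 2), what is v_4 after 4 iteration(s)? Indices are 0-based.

v_4 = (3, 4)

v_0 = (3, 2).
v_1 = A·v_0 = (1, 0).
v_2 = A·v_1 = (0, 1).
v_3 = A·v_2 = (3, 1).
v_4 = A·v_3 = (3, 4).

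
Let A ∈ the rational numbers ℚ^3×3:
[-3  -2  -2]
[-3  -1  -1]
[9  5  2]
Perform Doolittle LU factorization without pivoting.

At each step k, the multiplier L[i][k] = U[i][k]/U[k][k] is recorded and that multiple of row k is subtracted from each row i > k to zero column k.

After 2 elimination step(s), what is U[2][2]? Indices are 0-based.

U[2][2] = -3

[col 0] pivot -3
  R1 -= 1*R0 → (0, 1, 1)  (L[1][0] := 1)
  R2 -= -3*R0 → (0, -1, -4)  (L[2][0] := -3)
[col 1] pivot 1
  R2 -= -1*R1 → (0, 0, -3)  (L[2][1] := -1)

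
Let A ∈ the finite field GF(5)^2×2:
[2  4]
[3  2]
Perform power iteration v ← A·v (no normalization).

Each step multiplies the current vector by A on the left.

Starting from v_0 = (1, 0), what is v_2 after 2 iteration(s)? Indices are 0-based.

v_0 = (1, 0).
v_1 = A·v_0 = (2, 3).
v_2 = A·v_1 = (1, 2).

v_2 = (1, 2)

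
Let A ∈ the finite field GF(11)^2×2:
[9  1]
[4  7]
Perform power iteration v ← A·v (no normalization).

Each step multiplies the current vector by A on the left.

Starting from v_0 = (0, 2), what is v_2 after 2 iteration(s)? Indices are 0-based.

v_2 = (10, 7)

v_0 = (0, 2).
v_1 = A·v_0 = (2, 3).
v_2 = A·v_1 = (10, 7).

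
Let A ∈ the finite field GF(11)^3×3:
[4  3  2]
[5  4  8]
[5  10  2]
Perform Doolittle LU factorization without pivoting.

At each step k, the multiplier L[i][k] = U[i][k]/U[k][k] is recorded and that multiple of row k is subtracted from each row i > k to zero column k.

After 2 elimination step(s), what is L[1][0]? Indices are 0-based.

k=0: U[0][0]=4
  eliminate (1,0): mult=4, new row 1: (0, 3, 0); set L[1][0]=4
  eliminate (2,0): mult=4, new row 2: (0, 9, 5); set L[2][0]=4
k=1: U[1][1]=3
  eliminate (2,1): mult=3, new row 2: (0, 0, 5); set L[2][1]=3

L[1][0] = 4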